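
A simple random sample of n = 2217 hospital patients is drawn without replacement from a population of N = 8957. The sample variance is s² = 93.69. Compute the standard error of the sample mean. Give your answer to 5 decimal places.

Under SRS without replacement, Var(ȳ) = (1 − f)·s²/n with f = n/N = 2217/8957 = 0.24751591.
Var(ȳ) = (1 − 0.24751591)·93.69/2217 = 0.75248409·0.042259811 = 0.031799835.
SE(ȳ) = √(0.031799835) = 0.17833.

0.17833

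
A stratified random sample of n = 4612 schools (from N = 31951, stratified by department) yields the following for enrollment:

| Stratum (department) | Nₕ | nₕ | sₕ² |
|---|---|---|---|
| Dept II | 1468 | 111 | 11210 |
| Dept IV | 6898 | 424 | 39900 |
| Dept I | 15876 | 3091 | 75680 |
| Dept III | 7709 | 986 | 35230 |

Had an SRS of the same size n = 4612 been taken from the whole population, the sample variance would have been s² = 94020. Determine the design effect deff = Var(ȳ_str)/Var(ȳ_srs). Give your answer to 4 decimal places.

Var(ȳ_str) = Σ Wₕ²(1−fₕ)sₕ²/nₕ with Wₕ = Nₕ/31951:
  Dept II: (1468/31951)²·(1−111/1468)·11210/111 = 0.1970696
  Dept IV: (6898/31951)²·(1−424/6898)·39900/424 = 4.1165559
  Dept I: (15876/31951)²·(1−3091/15876)·75680/3091 = 4.86805
  Dept III: (7709/31951)²·(1−986/7709)·35230/986 = 1.8139611
  → Var(ȳ_str) = 10.995637.
Var(ȳ_srs) = (1 − 4612/31951)·94020/4612 = 17.443319.
deff = 10.995637 / 17.443319 = 0.6304.

0.6304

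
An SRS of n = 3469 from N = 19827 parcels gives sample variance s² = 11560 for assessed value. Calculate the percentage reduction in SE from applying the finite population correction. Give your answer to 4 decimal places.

f = n/N = 3469/19827 = 0.17496343.
SE_no-fpc = √(s²/n) = 1.8254787; SE_fpc = √((1−f)s²/n) = 1.6581101.
Ratio = √(1−f) = 0.90831524. Reduction = 100·(1 − 0.90831524) = 9.1685%.

9.1685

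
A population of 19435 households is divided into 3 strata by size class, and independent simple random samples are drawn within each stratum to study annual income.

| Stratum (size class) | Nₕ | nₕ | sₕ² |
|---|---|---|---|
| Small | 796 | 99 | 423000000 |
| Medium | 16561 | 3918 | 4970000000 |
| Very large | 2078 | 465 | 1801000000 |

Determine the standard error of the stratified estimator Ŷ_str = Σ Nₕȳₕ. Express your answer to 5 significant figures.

Var(Ŷ_str) = Σₕ Nₕ²(1 − fₕ)sₕ²/nₕ.
Small: 796²·(1 − 99/796)·423000000/99 = 2.3705604 × 10^12.
Medium: 16561²·(1 − 3918/16561)·4970000000/3918 = 2.6560036 × 10^14.
Very large: 2078²·(1 − 465/2078)·1801000000/465 = 1.2981972 × 10^13.
Sum = 2.8095289 × 10^14.
SE = √(2.8095289 × 10^14) = 1.6762 × 10^7.

1.6762 × 10^7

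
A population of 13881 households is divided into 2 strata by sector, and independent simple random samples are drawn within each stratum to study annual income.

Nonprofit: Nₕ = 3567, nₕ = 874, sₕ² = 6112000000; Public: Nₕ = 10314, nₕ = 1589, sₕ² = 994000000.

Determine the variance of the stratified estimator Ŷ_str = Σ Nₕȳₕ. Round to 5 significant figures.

1.2347 × 10^14

Var(Ŷ_str) = Σₕ Nₕ²(1 − fₕ)sₕ²/nₕ.
Nonprofit: 3567²·(1 − 874/3567)·6112000000/874 = 6.7175572 × 10^13.
Public: 10314²·(1 − 1589/10314)·994000000/1589 = 5.6293085 × 10^13.
Sum = 1.2346866 × 10^14.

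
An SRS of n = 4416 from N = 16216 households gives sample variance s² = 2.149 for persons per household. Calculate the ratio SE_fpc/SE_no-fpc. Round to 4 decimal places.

f = n/N = 4416/16216 = 0.27232363.
SE_no-fpc = √(s²/n) = 0.022059907; SE_fpc = √((1−f)s²/n) = 0.018817972.
Ratio = √(1−f) = 0.85303949.

0.8530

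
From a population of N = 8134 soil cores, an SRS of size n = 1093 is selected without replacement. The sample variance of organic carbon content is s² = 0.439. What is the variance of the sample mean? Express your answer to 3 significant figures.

3.48 × 10^-4

Under SRS without replacement, Var(ȳ) = (1 − f)·s²/n with f = n/N = 1093/8134 = 0.13437423.
Var(ȳ) = (1 − 0.13437423)·0.439/1093 = 0.86562577·4.0164684 × 10^-4 = 3.4767586 × 10^-4.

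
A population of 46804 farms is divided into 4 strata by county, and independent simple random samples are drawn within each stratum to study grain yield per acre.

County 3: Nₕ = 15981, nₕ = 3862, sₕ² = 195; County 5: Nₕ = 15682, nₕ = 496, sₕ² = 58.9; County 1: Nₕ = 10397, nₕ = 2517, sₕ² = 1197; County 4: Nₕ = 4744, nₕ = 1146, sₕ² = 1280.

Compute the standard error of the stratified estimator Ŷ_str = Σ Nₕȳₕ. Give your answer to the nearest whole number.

9802

Var(Ŷ_str) = Σₕ Nₕ²(1 − fₕ)sₕ²/nₕ.
County 3: 15981²·(1 − 3862/15981)·195/3862 = 9.7789692 × 10^6.
County 5: 15682²·(1 − 496/15682)·58.9/496 = 2.8279939 × 10^7.
County 1: 10397²·(1 − 2517/10397)·1197/2517 = 3.8962355 × 10^7.
County 4: 4744²·(1 − 1146/4744)·1280/1146 = 1.9064753 × 10^7.
Sum = 9.6086016 × 10^7.
SE = √(9.6086016 × 10^7) = 9802.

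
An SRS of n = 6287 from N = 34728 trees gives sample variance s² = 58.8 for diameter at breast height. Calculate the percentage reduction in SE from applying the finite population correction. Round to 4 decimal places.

9.5033

f = n/N = 6287/34728 = 0.18103548.
SE_no-fpc = √(s²/n) = 0.096709009; SE_fpc = √((1−f)s²/n) = 0.087518422.
Ratio = √(1−f) = 0.90496659. Reduction = 100·(1 − 0.90496659) = 9.5033%.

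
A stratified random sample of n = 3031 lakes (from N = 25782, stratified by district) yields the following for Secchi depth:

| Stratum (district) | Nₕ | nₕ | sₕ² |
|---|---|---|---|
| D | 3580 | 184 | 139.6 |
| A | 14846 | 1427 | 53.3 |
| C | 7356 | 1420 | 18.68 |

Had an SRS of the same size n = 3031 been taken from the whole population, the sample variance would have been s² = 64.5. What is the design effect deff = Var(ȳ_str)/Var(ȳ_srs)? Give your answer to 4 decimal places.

Var(ȳ_str) = Σ Wₕ²(1−fₕ)sₕ²/nₕ with Wₕ = Nₕ/25782:
  D: (3580/25782)²·(1−184/3580)·139.6/184 = 0.013876665
  A: (14846/25782)²·(1−1427/14846)·53.3/1427 = 0.011194369
  C: (7356/25782)²·(1−1420/7356)·18.68/1420 = 8.6415358 × 10^-4
  → Var(ȳ_str) = 0.025935188.
Var(ȳ_srs) = (1 − 3031/25782)·64.5/3031 = 0.01877836.
deff = 0.025935188 / 0.01877836 = 1.3811.

1.3811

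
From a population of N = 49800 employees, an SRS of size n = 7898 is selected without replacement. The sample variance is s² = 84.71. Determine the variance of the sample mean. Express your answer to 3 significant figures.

Under SRS without replacement, Var(ȳ) = (1 − f)·s²/n with f = n/N = 7898/49800 = 0.15859438.
Var(ȳ) = (1 − 0.15859438)·84.71/7898 = 0.84140562·0.0107255 = 0.0090244961.

0.00902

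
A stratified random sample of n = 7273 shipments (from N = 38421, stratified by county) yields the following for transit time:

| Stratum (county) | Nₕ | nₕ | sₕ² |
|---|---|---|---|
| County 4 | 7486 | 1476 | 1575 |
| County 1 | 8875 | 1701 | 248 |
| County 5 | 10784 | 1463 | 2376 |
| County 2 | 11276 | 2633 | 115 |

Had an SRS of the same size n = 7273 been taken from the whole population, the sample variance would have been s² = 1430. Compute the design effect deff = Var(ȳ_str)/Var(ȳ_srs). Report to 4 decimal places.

0.9554

Var(ȳ_str) = Σ Wₕ²(1−fₕ)sₕ²/nₕ with Wₕ = Nₕ/38421:
  County 4: (7486/38421)²·(1−1476/7486)·1575/1476 = 0.032522294
  County 1: (8875/38421)²·(1−1701/8875)·248/1701 = 0.0062883944
  County 5: (10784/38421)²·(1−1463/10784)·2376/1463 = 0.11058779
  County 2: (11276/38421)²·(1−2633/11276)·115/2633 = 0.0028835616
  → Var(ȳ_str) = 0.15228204.
Var(ȳ_srs) = (1 − 7273/38421)·1430/7273 = 0.1593984.
deff = 0.15228204 / 0.1593984 = 0.9554.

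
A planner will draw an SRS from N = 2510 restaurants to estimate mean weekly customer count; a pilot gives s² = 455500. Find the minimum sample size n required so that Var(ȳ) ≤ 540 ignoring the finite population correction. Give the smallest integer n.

Without fpc, n₀ = s²/D = 455500/540 = 843.5185.
Rounding up, n = 844.

844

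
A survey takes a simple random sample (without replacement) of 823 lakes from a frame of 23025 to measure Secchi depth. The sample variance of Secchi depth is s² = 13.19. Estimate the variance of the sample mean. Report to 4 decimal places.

0.0155

Under SRS without replacement, Var(ȳ) = (1 − f)·s²/n with f = n/N = 823/23025 = 0.03574376.
Var(ȳ) = (1 − 0.03574376)·13.19/823 = 0.96425624·0.016026731 = 0.015453876.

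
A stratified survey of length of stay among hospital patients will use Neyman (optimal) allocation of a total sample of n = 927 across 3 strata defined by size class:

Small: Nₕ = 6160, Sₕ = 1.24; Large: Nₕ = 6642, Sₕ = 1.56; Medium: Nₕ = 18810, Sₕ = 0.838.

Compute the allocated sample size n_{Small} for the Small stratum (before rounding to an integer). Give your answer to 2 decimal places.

Neyman allocation: nₕ = n·NₕSₕ / Σⱼ NⱼSⱼ.
Σ NⱼSⱼ = 6160·1.24 + 6642·1.56 + 18810·0.838 = 33762.7.
n_{Small} = 927·6160·1.24 / 33762.7 = 209.72.

209.72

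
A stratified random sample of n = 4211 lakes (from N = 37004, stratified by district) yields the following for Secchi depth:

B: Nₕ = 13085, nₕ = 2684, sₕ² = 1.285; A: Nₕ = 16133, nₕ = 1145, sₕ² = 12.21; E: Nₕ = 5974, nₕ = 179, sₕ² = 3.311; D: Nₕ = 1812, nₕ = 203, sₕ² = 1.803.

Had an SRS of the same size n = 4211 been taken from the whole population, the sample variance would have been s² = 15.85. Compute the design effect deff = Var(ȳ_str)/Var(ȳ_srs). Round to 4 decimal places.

Var(ȳ_str) = Σ Wₕ²(1−fₕ)sₕ²/nₕ with Wₕ = Nₕ/37004:
  B: (13085/37004)²·(1−2684/13085)·1.285/2684 = 4.7585221 × 10^-5
  A: (16133/37004)²·(1−1145/16133)·12.21/1145 = 0.0018830925
  E: (5974/37004)²·(1−179/5974)·3.311/179 = 4.6765703 × 10^-4
  D: (1812/37004)²·(1−203/1812)·1.803/203 = 1.8911091 × 10^-5
  → Var(ȳ_str) = 0.0024172458.
Var(ȳ_srs) = (1 − 4211/37004)·15.85/4211 = 0.0033356195.
deff = 0.0024172458 / 0.0033356195 = 0.7247.

0.7247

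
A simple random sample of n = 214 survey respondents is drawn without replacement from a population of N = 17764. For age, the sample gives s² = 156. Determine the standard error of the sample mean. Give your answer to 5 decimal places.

0.84864

Under SRS without replacement, Var(ȳ) = (1 − f)·s²/n with f = n/N = 214/17764 = 0.01204684.
Var(ȳ) = (1 − 0.01204684)·156/214 = 0.98795316·0.72897196 = 0.72019016.
SE(ȳ) = √(0.72019016) = 0.84864.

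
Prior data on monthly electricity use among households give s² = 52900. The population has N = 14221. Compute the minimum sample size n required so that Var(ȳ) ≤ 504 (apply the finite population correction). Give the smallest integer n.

105

Without fpc, n₀ = s²/D = 52900/504 = 104.9603.
With fpc, (1 − n/N)·s²/n ≤ D requires n ≥ n₀/(1 + n₀/N) = 104.9603/(1 + 104.9603/14221) = 104.1913.
Rounding up, n = 105.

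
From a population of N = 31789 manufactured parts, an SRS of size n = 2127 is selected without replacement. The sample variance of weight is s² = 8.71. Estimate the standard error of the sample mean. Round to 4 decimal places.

0.0618

Under SRS without replacement, Var(ȳ) = (1 − f)·s²/n with f = n/N = 2127/31789 = 0.06690994.
Var(ȳ) = (1 − 0.06690994)·8.71/2127 = 0.93309006·0.0040949694 = 0.0038209753.
SE(ȳ) = √(0.0038209753) = 0.0618.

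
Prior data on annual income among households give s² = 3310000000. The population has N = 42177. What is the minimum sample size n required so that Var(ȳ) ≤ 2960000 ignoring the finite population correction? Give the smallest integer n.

Without fpc, n₀ = s²/D = 3310000000/2960000 = 1118.2432.
Rounding up, n = 1119.

1119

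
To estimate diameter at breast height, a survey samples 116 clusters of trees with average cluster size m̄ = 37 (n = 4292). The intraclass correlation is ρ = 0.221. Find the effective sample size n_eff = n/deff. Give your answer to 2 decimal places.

deff = 1 + (37 − 1)·0.221 = 1 + 7.956 = 8.956.
n_eff = 4292 / 8.956 = 479.23.

479.23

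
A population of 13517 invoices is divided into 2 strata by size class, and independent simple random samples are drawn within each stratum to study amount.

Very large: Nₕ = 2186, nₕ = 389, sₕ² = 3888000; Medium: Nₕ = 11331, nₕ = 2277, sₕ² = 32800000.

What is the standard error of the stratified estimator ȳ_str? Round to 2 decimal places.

Var(ȳ_str) = Σₕ Wₕ²(1 − fₕ)sₕ²/nₕ with Wₕ = Nₕ/N, N = 13517.
Very large: Wₕ = 0.16172228; term = 0.16172228²·(1 − 0.17795059)·3888000/389 = 214.88904.
Medium: Wₕ = 0.83827772; term = 0.83827772²·(1 − 0.20095314)·32800000/2277 = 8088.331.
Sum = 8303.22.
SE = √(8303.22) = 91.12.

91.12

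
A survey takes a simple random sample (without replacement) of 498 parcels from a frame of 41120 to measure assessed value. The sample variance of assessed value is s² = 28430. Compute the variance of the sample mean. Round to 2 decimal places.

56.40

Under SRS without replacement, Var(ȳ) = (1 − f)·s²/n with f = n/N = 498/41120 = 0.01211089.
Var(ȳ) = (1 − 0.01211089)·28430/498 = 0.98788911·57.088353 = 56.396962.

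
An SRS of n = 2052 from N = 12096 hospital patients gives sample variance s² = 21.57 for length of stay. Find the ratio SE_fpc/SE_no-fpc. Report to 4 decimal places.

0.9112

f = n/N = 2052/12096 = 0.16964286.
SE_no-fpc = √(s²/n) = 0.10252656; SE_fpc = √((1−f)s²/n) = 0.093426237.
Ratio = √(1−f) = 0.91123934.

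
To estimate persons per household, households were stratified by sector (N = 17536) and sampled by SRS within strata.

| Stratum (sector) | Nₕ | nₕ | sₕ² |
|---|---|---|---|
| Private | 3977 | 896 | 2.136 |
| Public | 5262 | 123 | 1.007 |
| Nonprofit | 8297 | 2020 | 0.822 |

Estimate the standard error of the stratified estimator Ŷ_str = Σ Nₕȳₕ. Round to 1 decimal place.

521.3

Var(Ŷ_str) = Σₕ Nₕ²(1 − fₕ)sₕ²/nₕ.
Private: 3977²·(1 − 896/3977)·2.136/896 = 29210.603.
Public: 5262²·(1 − 123/5262)·1.007/123 = 221387.87.
Nonprofit: 8297²·(1 − 2020/8297)·0.822/2020 = 21193.06.
Sum = 271791.53.
SE = √(271791.53) = 521.3.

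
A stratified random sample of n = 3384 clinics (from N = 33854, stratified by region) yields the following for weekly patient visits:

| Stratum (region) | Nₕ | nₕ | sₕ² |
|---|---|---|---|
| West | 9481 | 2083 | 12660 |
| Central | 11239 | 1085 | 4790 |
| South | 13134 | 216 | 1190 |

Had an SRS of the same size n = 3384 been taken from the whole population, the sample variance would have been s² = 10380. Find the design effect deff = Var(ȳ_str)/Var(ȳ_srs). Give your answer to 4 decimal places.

0.5894

Var(ȳ_str) = Σ Wₕ²(1−fₕ)sₕ²/nₕ with Wₕ = Nₕ/33854:
  West: (9481/33854)²·(1−2083/9481)·12660/2083 = 0.37195717
  Central: (11239/33854)²·(1−1085/11239)·4790/1085 = 0.43959286
  South: (13134/33854)²·(1−216/13134)·1190/216 = 0.81557804
  → Var(ȳ_str) = 1.6271281.
Var(ȳ_srs) = (1 − 3384/33854)·10380/3384 = 2.7607651.
deff = 1.6271281 / 2.7607651 = 0.5894.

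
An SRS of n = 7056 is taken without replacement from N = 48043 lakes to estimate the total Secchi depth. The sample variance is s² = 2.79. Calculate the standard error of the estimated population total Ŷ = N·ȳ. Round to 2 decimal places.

882.39

Var(Ŷ) = N²·Var(ȳ) = N²·(1 − n/N)·s²/n.
f = 7056/48043 = 0.14686843; Var(ȳ) = 0.85313157·2.79/7056 = 3.3733519 × 10^-4.
Var(Ŷ) = 48043² · (3.3733519 × 10^-4) = 778613.42.
SE(Ŷ) = √(778613.42) = 882.39.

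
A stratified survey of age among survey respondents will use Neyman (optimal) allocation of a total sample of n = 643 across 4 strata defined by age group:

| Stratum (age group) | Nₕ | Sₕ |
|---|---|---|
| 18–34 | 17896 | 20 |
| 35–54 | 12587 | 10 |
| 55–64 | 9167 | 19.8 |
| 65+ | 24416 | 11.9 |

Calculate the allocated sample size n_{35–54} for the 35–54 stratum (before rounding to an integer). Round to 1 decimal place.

84.7

Neyman allocation: nₕ = n·NₕSₕ / Σⱼ NⱼSⱼ.
Σ NⱼSⱼ = 17896·20 + 12587·10 + 9167·19.8 + 24416·11.9 = 955847.
n_{35–54} = 643·12587·10 / 955847 = 84.7.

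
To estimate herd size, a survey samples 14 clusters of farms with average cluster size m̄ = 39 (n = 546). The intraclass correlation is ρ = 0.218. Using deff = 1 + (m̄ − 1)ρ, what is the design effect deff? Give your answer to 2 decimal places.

deff = 1 + (39 − 1)·0.218 = 1 + 8.284 = 9.284.

9.28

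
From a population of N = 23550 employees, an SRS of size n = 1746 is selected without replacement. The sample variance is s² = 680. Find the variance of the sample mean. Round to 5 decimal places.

Under SRS without replacement, Var(ȳ) = (1 − f)·s²/n with f = n/N = 1746/23550 = 0.07414013.
Var(ȳ) = (1 − 0.07414013)·680/1746 = 0.92585987·0.38946163 = 0.36058689.

0.36059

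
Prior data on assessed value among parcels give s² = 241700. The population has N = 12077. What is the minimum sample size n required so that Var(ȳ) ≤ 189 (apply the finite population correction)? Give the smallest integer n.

1157

Without fpc, n₀ = s²/D = 241700/189 = 1278.8360.
With fpc, (1 − n/N)·s²/n ≤ D requires n ≥ n₀/(1 + n₀/N) = 1278.8360/(1 + 1278.8360/12077) = 1156.3860.
Rounding up, n = 1157.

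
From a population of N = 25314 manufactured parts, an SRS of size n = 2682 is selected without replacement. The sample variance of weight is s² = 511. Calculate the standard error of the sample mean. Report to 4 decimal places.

0.4127

Under SRS without replacement, Var(ȳ) = (1 − f)·s²/n with f = n/N = 2682/25314 = 0.10594928.
Var(ȳ) = (1 − 0.10594928)·511/2682 = 0.89405072·0.19052946 = 0.170343.
SE(ȳ) = √(0.170343) = 0.4127.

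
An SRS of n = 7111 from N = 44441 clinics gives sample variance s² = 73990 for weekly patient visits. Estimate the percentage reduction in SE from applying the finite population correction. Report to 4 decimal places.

f = n/N = 7111/44441 = 0.16000990.
SE_no-fpc = √(s²/n) = 3.2256792; SE_fpc = √((1−f)s²/n) = 2.9563664.
Ratio = √(1−f) = 0.91650974. Reduction = 100·(1 − 0.91650974) = 8.3490%.

8.3490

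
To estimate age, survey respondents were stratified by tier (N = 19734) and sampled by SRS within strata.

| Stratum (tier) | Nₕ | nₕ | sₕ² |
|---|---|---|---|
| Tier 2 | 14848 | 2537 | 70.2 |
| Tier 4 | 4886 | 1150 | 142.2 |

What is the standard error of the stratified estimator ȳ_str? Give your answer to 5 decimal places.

0.13706

Var(ȳ_str) = Σₕ Wₕ²(1 − fₕ)sₕ²/nₕ with Wₕ = Nₕ/N, N = 19734.
Tier 2: Wₕ = 0.75240701; term = 0.75240701²·(1 − 0.17086476)·70.2/2537 = 0.012988162.
Tier 4: Wₕ = 0.24759299; term = 0.24759299²·(1 − 0.23536635)·142.2/1150 = 0.0057960462.
Sum = 0.018784208.
SE = √(0.018784208) = 0.13706.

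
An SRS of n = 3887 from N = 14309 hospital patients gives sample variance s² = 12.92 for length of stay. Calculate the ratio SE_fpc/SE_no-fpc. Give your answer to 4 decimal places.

0.8534

f = n/N = 3887/14309 = 0.27164722.
SE_no-fpc = √(s²/n) = 0.057653276; SE_fpc = √((1−f)s²/n) = 0.049203373.
Ratio = √(1−f) = 0.85343587.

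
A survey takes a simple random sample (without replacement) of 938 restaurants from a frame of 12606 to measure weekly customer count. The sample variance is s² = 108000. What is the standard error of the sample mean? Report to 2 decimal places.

10.32

Under SRS without replacement, Var(ȳ) = (1 − f)·s²/n with f = n/N = 938/12606 = 0.07440901.
Var(ȳ) = (1 − 0.07440901)·108000/938 = 0.92559099·115.13859 = 106.57124.
SE(ȳ) = √(106.57124) = 10.32.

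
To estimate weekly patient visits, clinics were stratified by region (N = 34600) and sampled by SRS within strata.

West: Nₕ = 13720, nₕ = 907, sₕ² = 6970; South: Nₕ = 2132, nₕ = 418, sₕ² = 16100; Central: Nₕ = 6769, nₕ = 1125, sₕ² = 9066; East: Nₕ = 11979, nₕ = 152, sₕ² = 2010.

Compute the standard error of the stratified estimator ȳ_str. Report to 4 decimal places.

1.7516

Var(ȳ_str) = Σₕ Wₕ²(1 − fₕ)sₕ²/nₕ with Wₕ = Nₕ/N, N = 34600.
West: Wₕ = 0.39653179; term = 0.39653179²·(1 − 0.06610787)·6970/907 = 1.1284394.
South: Wₕ = 0.06161850; term = 0.06161850²·(1 − 0.19606004)·16100/418 = 0.1175697.
Central: Wₕ = 0.19563584; term = 0.19563584²·(1 − 0.16619885)·9066/1125 = 0.25717131.
East: Wₕ = 0.34621387; term = 0.34621387²·(1 − 0.01268887)·2010/152 = 1.5649319.
Sum = 3.0681123.
SE = √(3.0681123) = 1.7516.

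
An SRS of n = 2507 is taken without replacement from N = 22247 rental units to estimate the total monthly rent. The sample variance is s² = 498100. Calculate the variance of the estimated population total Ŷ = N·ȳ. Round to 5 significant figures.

Var(Ŷ) = N²·Var(ȳ) = N²·(1 − n/N)·s²/n.
f = 2507/22247 = 0.11268935; Var(ȳ) = 0.88731065·498100/2507 = 176.29415.
Var(Ŷ) = 22247² · 176.29415 = 8.7253089 × 10^10.

8.7253 × 10^10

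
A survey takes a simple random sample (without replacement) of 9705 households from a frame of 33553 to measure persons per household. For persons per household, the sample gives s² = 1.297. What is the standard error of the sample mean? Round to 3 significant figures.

Under SRS without replacement, Var(ȳ) = (1 − f)·s²/n with f = n/N = 9705/33553 = 0.28924388.
Var(ȳ) = (1 − 0.28924388)·1.297/9705 = 0.71075612·1.3364245 × 10^-4 = 9.4987191 × 10^-5.
SE(ȳ) = √(9.4987191 × 10^-5) = 0.00975.

0.00975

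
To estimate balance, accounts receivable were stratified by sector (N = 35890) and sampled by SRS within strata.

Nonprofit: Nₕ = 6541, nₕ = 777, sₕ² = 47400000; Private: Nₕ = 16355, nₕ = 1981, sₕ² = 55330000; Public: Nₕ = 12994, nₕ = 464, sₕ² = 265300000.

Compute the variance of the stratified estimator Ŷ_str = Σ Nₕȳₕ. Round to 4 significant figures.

Var(Ŷ_str) = Σₕ Nₕ²(1 − fₕ)sₕ²/nₕ.
Nonprofit: 6541²·(1 − 777/6541)·47400000/777 = 2.2999873 × 10^12.
Private: 16355²·(1 − 1981/16355)·55330000/1981 = 6.566053 × 10^12.
Public: 12994²·(1 − 464/12994)·265300000/464 = 9.309218 × 10^13.
Sum = 1.0195822 × 10^14.

1.020 × 10^14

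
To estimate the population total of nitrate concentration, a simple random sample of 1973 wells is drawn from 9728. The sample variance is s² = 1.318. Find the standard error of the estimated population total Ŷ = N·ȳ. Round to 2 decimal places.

Var(Ŷ) = N²·Var(ȳ) = N²·(1 − n/N)·s²/n.
f = 1973/9728 = 0.20281661; Var(ȳ) = 0.79718339·1.318/1973 = 5.3253305 × 10^-4.
Var(Ŷ) = 9728² · (5.3253305 × 10^-4) = 50395.724.
SE(Ŷ) = √(50395.724) = 224.49.

224.49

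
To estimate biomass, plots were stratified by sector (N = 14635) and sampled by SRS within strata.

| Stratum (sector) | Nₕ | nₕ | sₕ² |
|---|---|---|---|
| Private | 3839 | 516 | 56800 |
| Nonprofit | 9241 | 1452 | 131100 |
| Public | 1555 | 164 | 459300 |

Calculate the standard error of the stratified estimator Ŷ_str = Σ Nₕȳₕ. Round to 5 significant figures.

118160

Var(Ŷ_str) = Σₕ Nₕ²(1 − fₕ)sₕ²/nₕ.
Private: 3839²·(1 − 516/3839)·56800/516 = 1.4042586 × 10^9.
Nonprofit: 9241²·(1 − 1452/9241)·131100/1452 = 6.4988535 × 10^9.
Public: 1555²·(1 − 164/1555)·459300/164 = 6.0577329 × 10^9.
Sum = 1.3960845 × 10^10.
SE = √(1.3960845 × 10^10) = 118160.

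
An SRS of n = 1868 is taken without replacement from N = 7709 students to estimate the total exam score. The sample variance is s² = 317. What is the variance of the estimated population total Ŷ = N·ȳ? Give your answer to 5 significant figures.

7.6413 × 10^6

Var(Ŷ) = N²·Var(ȳ) = N²·(1 − n/N)·s²/n.
f = 1868/7709 = 0.24231418; Var(ȳ) = 0.75768582·317/1868 = 0.12857945.
Var(Ŷ) = 7709² · 0.12857945 = 7.6413071 × 10^6.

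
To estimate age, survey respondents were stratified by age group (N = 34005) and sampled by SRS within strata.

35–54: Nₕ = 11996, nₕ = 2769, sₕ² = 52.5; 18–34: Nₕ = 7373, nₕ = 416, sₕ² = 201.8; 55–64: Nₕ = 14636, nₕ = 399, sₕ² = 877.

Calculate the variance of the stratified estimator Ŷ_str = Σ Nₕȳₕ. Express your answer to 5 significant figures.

Var(Ŷ_str) = Σₕ Nₕ²(1 − fₕ)sₕ²/nₕ.
35–54: 11996²·(1 − 2769/11996)·52.5/2769 = 2.0986177 × 10^6.
18–34: 7373²·(1 − 416/7373)·201.8/416 = 2.4882503 × 10^7.
55–64: 14636²·(1 − 399/14636)·877/399 = 4.5800222 × 10^8.
Sum = 4.8498334 × 10^8.

4.8498 × 10^8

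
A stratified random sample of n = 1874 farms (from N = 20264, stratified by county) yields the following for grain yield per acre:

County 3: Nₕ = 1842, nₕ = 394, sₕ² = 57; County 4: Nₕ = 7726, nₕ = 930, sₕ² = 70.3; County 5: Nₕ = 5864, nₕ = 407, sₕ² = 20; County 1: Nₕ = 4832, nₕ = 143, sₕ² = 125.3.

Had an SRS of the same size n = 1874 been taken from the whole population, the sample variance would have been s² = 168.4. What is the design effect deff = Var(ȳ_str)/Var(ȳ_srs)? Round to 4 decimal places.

0.7698

Var(ȳ_str) = Σ Wₕ²(1−fₕ)sₕ²/nₕ with Wₕ = Nₕ/20264:
  County 3: (1842/20264)²·(1−394/1842)·57/394 = 9.3969403 × 10^-4
  County 4: (7726/20264)²·(1−930/7726)·70.3/930 = 0.0096656285
  County 5: (5864/20264)²·(1−407/5864)·20/407 = 0.0038294213
  County 1: (4832/20264)²·(1−143/4832)·125.3/143 = 0.048347257
  → Var(ȳ_str) = 0.062782001.
Var(ȳ_srs) = (1 − 1874/20264)·168.4/1874 = 0.081550955.
deff = 0.062782001 / 0.081550955 = 0.7698.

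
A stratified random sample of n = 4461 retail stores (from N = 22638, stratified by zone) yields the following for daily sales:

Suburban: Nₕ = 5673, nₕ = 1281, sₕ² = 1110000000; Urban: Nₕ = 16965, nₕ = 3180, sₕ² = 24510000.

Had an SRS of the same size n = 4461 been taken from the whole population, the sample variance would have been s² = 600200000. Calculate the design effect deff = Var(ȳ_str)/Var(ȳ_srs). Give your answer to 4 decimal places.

Var(ȳ_str) = Σ Wₕ²(1−fₕ)sₕ²/nₕ with Wₕ = Nₕ/22638:
  Suburban: (5673/22638)²·(1−1281/5673)·1110000000/1281 = 42128.195
  Urban: (16965/22638)²·(1−3180/16965)·24510000/3180 = 3517.2296
  → Var(ȳ_str) = 45645.425.
Var(ȳ_srs) = (1 − 4461/22638)·600200000/4461 = 108030.88.
deff = 45645.425 / 108030.88 = 0.4225.

0.4225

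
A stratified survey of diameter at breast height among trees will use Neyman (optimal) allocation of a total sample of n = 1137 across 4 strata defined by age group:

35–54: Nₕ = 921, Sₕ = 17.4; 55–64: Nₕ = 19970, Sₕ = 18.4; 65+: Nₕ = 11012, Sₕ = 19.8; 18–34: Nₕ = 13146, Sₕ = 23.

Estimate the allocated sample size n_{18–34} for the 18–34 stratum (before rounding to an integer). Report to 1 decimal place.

380.3

Neyman allocation: nₕ = n·NₕSₕ / Σⱼ NⱼSⱼ.
Σ NⱼSⱼ = 921·17.4 + 19970·18.4 + 11012·19.8 + 13146·23 = 903869.
n_{18–34} = 1137·13146·23 / 903869 = 380.3.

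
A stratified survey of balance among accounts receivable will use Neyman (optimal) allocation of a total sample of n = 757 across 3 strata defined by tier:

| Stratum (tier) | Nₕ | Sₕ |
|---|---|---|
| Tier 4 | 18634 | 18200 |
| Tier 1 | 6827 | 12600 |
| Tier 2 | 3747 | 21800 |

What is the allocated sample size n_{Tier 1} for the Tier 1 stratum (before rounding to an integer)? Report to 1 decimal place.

Neyman allocation: nₕ = n·NₕSₕ / Σⱼ NⱼSⱼ.
Σ NⱼSⱼ = 18634·18200 + 6827·12600 + 3747·21800 = 5.068436 × 10^8.
n_{Tier 1} = 757·6827·12600 / (5.068436 × 10^8) = 128.5.

128.5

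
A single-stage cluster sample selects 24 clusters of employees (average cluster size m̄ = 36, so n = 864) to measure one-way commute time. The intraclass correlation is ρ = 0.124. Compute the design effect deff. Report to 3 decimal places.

deff = 1 + (36 − 1)·0.124 = 1 + 4.34 = 5.34.

5.340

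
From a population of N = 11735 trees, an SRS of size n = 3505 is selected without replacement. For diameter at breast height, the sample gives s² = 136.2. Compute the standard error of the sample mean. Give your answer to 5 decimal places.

0.16508

Under SRS without replacement, Var(ȳ) = (1 − f)·s²/n with f = n/N = 3505/11735 = 0.29867916.
Var(ȳ) = (1 − 0.29867916)·136.2/3505 = 0.70132084·0.038858773 = 0.027252467.
SE(ȳ) = √(0.027252467) = 0.16508.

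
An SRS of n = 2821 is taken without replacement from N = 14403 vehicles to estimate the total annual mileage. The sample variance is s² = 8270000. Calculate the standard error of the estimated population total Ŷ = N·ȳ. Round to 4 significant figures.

Var(Ŷ) = N²·Var(ȳ) = N²·(1 − n/N)·s²/n.
f = 2821/14403 = 0.19586197; Var(ȳ) = 0.80413803·8270000/2821 = 2357.3986.
Var(Ŷ) = 14403² · 2357.3986 = 4.8903387 × 10^11.
SE(Ŷ) = √(4.8903387 × 10^11) = 699300.

699300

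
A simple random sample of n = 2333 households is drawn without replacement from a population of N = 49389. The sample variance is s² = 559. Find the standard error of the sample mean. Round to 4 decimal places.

Under SRS without replacement, Var(ȳ) = (1 − f)·s²/n with f = n/N = 2333/49389 = 0.04723724.
Var(ȳ) = (1 − 0.04723724)·559/2333 = 0.95276276·0.23960566 = 0.22828735.
SE(ȳ) = √(0.22828735) = 0.4778.

0.4778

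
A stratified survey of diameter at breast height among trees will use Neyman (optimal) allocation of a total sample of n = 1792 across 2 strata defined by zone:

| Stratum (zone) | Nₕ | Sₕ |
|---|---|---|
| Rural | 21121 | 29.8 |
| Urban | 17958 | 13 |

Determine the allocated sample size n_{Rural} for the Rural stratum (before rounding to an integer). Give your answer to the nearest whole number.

1307

Neyman allocation: nₕ = n·NₕSₕ / Σⱼ NⱼSⱼ.
Σ NⱼSⱼ = 21121·29.8 + 17958·13 = 862859.8.
n_{Rural} = 1792·21121·29.8 / 862859.8 = 1307.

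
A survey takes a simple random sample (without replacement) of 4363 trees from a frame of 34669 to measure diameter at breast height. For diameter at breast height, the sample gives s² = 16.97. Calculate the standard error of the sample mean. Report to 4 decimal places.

Under SRS without replacement, Var(ȳ) = (1 − f)·s²/n with f = n/N = 4363/34669 = 0.12584730.
Var(ȳ) = (1 − 0.12584730)·16.97/4363 = 0.87415270·0.0038895256 = 0.0034000393.
SE(ȳ) = √(0.0034000393) = 0.0583.

0.0583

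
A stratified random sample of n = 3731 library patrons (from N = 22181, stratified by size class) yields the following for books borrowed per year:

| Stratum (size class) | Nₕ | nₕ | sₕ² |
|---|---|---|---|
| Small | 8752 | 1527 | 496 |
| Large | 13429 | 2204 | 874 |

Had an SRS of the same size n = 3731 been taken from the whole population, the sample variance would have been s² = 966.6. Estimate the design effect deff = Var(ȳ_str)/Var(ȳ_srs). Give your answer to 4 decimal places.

Var(ȳ_str) = Σ Wₕ²(1−fₕ)sₕ²/nₕ with Wₕ = Nₕ/22181:
  Small: (8752/22181)²·(1−1527/8752)·496/1527 = 0.041747027
  Large: (13429/22181)²·(1−2204/13429)·874/2204 = 0.12149758
  → Var(ȳ_str) = 0.16324461.
Var(ȳ_srs) = (1 − 3731/22181)·966.6/3731 = 0.2154948.
deff = 0.16324461 / 0.2154948 = 0.7575.

0.7575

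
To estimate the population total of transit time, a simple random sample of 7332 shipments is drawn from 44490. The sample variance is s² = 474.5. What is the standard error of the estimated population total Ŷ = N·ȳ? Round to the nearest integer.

10343

Var(Ŷ) = N²·Var(ȳ) = N²·(1 − n/N)·s²/n.
f = 7332/44490 = 0.16480108; Var(ȳ) = 0.83519892·474.5/7332 = 0.054050994.
Var(Ŷ) = 44490² · 0.054050994 = 1.0698638 × 10^8.
SE(Ŷ) = √(1.0698638 × 10^8) = 10343.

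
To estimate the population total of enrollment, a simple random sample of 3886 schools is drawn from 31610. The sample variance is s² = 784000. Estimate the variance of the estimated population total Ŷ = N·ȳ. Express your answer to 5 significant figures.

1.7680 × 10^11

Var(Ŷ) = N²·Var(ȳ) = N²·(1 − n/N)·s²/n.
f = 3886/31610 = 0.12293578; Var(ȳ) = 0.87706422·784000/3886 = 176.94759.
Var(Ŷ) = 31610² · 176.94759 = 1.7680463 × 10^11.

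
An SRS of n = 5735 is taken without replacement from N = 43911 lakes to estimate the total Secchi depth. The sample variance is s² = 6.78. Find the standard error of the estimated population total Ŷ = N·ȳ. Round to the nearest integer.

1408

Var(Ŷ) = N²·Var(ȳ) = N²·(1 − n/N)·s²/n.
f = 5735/43911 = 0.13060509; Var(ȳ) = 0.86939491·6.78/5735 = 0.0010278112.
Var(Ŷ) = 43911² · 0.0010278112 = 1.9818008 × 10^6.
SE(Ŷ) = √(1.9818008 × 10^6) = 1408.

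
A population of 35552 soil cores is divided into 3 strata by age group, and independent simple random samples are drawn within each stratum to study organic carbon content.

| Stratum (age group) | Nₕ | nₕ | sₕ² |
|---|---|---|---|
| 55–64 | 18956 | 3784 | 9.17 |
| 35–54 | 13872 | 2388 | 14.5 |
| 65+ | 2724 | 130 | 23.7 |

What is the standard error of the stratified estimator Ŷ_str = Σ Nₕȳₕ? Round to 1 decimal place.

1718.3

Var(Ŷ_str) = Σₕ Nₕ²(1 − fₕ)sₕ²/nₕ.
55–64: 18956²·(1 − 3784/18956)·9.17/3784 = 696959.82.
35–54: 13872²·(1 − 2388/13872)·14.5/2388 = 967310.59.
65+: 2724²·(1 − 130/2724)·23.7/130 = 1.2881964 × 10^6.
Sum = 2.9524668 × 10^6.
SE = √(2.9524668 × 10^6) = 1718.3.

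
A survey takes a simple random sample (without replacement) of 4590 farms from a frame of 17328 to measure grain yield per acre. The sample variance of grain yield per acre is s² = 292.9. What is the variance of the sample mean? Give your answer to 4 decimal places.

Under SRS without replacement, Var(ȳ) = (1 − f)·s²/n with f = n/N = 4590/17328 = 0.26488920.
Var(ȳ) = (1 − 0.26488920)·292.9/4590 = 0.73511080·0.063812636 = 0.046909358.

0.0469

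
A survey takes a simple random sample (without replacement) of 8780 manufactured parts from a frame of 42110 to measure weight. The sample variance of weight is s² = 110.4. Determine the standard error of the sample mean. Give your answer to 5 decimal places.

0.09976

Under SRS without replacement, Var(ȳ) = (1 − f)·s²/n with f = n/N = 8780/42110 = 0.20850154.
Var(ȳ) = (1 − 0.20850154)·110.4/8780 = 0.79149846·0.012574032 = 0.0099523268.
SE(ȳ) = √(0.0099523268) = 0.09976.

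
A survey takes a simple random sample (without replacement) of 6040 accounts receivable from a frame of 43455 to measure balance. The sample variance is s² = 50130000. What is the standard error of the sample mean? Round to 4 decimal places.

Under SRS without replacement, Var(ȳ) = (1 − f)·s²/n with f = n/N = 6040/43455 = 0.13899436.
Var(ȳ) = (1 − 0.13899436)·50130000/6040 = 0.86100564·8299.6689 = 7146.0617.
SE(ȳ) = √(7146.0617) = 84.5344.

84.5344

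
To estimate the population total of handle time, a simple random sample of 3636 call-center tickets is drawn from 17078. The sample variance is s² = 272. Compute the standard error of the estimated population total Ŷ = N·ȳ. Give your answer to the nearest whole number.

Var(Ŷ) = N²·Var(ȳ) = N²·(1 − n/N)·s²/n.
f = 3636/17078 = 0.21290549; Var(ȳ) = 0.78709451·272/3636 = 0.058880557.
Var(Ŷ) = 17078² · 0.058880557 = 1.717299 × 10^7.
SE(Ŷ) = √(1.717299 × 10^7) = 4144.

4144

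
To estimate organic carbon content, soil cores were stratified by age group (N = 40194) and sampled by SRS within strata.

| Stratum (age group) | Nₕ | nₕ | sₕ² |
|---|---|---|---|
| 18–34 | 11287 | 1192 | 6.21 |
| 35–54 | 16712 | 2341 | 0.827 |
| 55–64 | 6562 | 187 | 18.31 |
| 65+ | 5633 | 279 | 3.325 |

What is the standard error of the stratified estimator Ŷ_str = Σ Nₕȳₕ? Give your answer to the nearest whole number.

2266

Var(Ŷ_str) = Σₕ Nₕ²(1 − fₕ)sₕ²/nₕ.
18–34: 11287²·(1 − 1192/11287)·6.21/1192 = 593608.61.
35–54: 16712²·(1 − 2341/16712)·0.827/2341 = 84843.683.
55–64: 6562²·(1 − 187/6562)·18.31/187 = 4.0960302 × 10^6.
65+: 5633²·(1 − 279/5633)·3.325/279 = 359422.75.
Sum = 5.1339052 × 10^6.
SE = √(5.1339052 × 10^6) = 2266.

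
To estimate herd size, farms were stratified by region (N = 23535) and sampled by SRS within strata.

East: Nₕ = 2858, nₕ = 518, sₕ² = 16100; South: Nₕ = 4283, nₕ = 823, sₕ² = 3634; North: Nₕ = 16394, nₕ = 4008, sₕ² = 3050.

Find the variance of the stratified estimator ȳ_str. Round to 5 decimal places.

0.77238

Var(ȳ_str) = Σₕ Wₕ²(1 − fₕ)sₕ²/nₕ with Wₕ = Nₕ/N, N = 23535.
East: Wₕ = 0.12143616; term = 0.12143616²·(1 − 0.18124563)·16100/518 = 0.37527168.
South: Wₕ = 0.18198428; term = 0.18198428²·(1 − 0.19215503)·3634/823 = 0.11813562.
North: Wₕ = 0.69657956; term = 0.69657956²·(1 − 0.24447969)·3050/4008 = 0.27897143.
Sum = 0.77237873.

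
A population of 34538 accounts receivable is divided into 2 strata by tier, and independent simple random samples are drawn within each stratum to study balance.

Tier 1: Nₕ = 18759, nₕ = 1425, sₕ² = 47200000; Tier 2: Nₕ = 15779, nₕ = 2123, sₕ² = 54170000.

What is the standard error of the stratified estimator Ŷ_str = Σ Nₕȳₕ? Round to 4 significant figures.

4.033 × 10^6

Var(Ŷ_str) = Σₕ Nₕ²(1 − fₕ)sₕ²/nₕ.
Tier 1: 18759²·(1 − 1425/18759)·47200000/1425 = 1.0770494 × 10^13.
Tier 2: 15779²·(1 − 2123/15779)·54170000/2123 = 5.4980898 × 10^12.
Sum = 1.6268584 × 10^13.
SE = √(1.6268584 × 10^13) = 4.033 × 10^6.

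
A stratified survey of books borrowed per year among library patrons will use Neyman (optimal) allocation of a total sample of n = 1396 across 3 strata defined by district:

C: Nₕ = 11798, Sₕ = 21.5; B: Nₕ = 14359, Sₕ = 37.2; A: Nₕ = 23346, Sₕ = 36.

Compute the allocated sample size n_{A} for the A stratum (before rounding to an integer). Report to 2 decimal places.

720.57

Neyman allocation: nₕ = n·NₕSₕ / Σⱼ NⱼSⱼ.
Σ NⱼSⱼ = 11798·21.5 + 14359·37.2 + 23346·36 = 1.6282678 × 10^6.
n_{A} = 1396·23346·36 / (1.6282678 × 10^6) = 720.57.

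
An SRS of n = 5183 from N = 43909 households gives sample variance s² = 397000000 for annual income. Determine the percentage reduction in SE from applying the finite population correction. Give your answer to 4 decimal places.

6.0873

f = n/N = 5183/43909 = 0.11803958.
SE_no-fpc = √(s²/n) = 276.76085; SE_fpc = √((1−f)s²/n) = 259.91371.
Ratio = √(1−f) = 0.93912748. Reduction = 100·(1 − 0.93912748) = 6.0873%.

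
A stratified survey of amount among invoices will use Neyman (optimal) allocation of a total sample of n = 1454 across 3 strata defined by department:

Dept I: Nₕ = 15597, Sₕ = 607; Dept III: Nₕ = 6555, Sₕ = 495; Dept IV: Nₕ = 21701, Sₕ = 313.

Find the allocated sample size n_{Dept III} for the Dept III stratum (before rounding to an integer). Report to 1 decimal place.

241.9

Neyman allocation: nₕ = n·NₕSₕ / Σⱼ NⱼSⱼ.
Σ NⱼSⱼ = 15597·607 + 6555·495 + 21701·313 = 1.9504517 × 10^7.
n_{Dept III} = 1454·6555·495 / (1.9504517 × 10^7) = 241.9.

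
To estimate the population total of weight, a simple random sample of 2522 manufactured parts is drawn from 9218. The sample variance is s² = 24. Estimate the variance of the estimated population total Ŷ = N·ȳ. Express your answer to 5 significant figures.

Var(Ŷ) = N²·Var(ȳ) = N²·(1 − n/N)·s²/n.
f = 2522/9218 = 0.27359514; Var(ȳ) = 0.72640486·24/2522 = 0.0069126553.
Var(Ŷ) = 9218² · 0.0069126553 = 587378.86.

587380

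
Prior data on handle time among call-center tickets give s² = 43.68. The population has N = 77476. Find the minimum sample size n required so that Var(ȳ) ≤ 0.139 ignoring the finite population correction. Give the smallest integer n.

Without fpc, n₀ = s²/D = 43.68/0.139 = 314.2446.
Rounding up, n = 315.

315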